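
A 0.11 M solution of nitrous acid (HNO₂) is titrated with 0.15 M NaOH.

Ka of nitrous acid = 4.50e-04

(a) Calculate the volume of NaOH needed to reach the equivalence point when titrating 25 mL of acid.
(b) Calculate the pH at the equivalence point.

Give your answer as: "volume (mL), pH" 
V = 18.3 mL, pH = 8.07

(a) At equivalence: moles acid = moles base.
moles acid = 0.11 × 0.025 = 0.00275 mol; V_NaOH = 0.00275/0.15 = 0.01833 L = 18.3 mL.
(b) At equivalence, all acid → conjugate base A⁻ at [A⁻] = 0.00275/0.04333 = 0.06346 M.
Kb = Kw/Ka = 1.0e-14/4.50e-04 = 2.222e-11; [OH⁻] = √(Kb·[A⁻]) = 1.188e-06; pOH = 5.93; pH = 14 − pOH = 8.07.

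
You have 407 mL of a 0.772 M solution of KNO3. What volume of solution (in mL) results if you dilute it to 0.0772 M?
Using M₁V₁ = M₂V₂:
0.772 × 407 = 0.0772 × V₂
V₂ = (0.772 × 407) / 0.0772 = 4070 mL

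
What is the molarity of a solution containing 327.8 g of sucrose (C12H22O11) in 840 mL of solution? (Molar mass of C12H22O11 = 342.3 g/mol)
Moles of C12H22O11 = 327.8 g ÷ 342.3 g/mol = 0.957639 mol
Volume = 840 mL = 0.84 L
Molarity = 0.957639 mol ÷ 0.84 L = 1.14 M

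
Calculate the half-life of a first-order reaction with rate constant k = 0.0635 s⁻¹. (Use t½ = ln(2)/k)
10.92 s

t½ = ln(2)/k = 0.6931/0.0635 = 10.92 s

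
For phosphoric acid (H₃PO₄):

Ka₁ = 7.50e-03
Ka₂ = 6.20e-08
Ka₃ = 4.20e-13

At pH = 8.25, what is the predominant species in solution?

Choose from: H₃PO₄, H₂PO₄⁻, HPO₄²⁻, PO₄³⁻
HPO₄²⁻

pKa1 = 2.12, pKa2 = 7.21, pKa3 = 12.38. Each pKa is the crossover between adjacent species; pH = 8.25 lies in the region where HPO₄²⁻ predominates.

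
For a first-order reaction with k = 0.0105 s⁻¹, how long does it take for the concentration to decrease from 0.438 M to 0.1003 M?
140.39 s

From ln[A] = ln[A]₀ - k·t: t = ln([A]₀/[A])/k = ln(0.438/0.1003)/0.0105 = ln(4.3669)/0.0105 = 1.4741/0.0105 = 140.39 s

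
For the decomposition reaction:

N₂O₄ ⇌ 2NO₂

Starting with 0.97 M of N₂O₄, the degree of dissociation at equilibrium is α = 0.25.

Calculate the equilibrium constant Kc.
K_c = 0.3233

x = α·[A]₀ = 0.25 × 0.97 = 0.2425 M dissociated.
At eq: [N₂O₄] = 0.97 − 0.2425 = 0.7275 M; [NO₂] = 2x = 0.485 M.
Kc = [NO₂]²/[N₂O₄] = (0.485)²/0.7275 = 0.3233.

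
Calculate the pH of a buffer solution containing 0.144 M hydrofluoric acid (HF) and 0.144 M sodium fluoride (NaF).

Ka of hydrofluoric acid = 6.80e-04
pH = 3.17

pKa = -log(6.80e-04) = 3.17. pH = pKa + log([A⁻]/[HA]) = 3.17 + log(0.144/0.144)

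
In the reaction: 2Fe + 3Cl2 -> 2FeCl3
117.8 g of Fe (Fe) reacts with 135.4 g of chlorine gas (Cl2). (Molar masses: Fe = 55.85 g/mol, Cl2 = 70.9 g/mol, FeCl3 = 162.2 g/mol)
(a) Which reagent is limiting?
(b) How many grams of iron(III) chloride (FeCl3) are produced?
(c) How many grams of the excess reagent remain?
(a) Cl2, (b) 206.5 g, (c) 46.69 g

Moles of Fe = 117.8 g ÷ 55.85 g/mol = 2.10922 mol
Moles of Cl2 = 135.4 g ÷ 70.9 g/mol = 1.90973 mol
Moles ÷ coefficient: Fe: 2.10922/2 = 1.055, Cl2: 1.90973/3 = 0.6366
(a) Cl2 has the smaller value, so Cl2 is the limiting reagent.
(b) Moles of FeCl3 = 1.90973 mol Cl2 × (2/3) = 1.27315 mol; mass = 1.27315 mol × 162.2 g/mol = 206.5 g
(c) Fe consumed = 1.90973 × (2/3) = 1.27315 mol; remaining = 2.10922 − 1.27315 = 0.836066 mol; mass = 0.836066 mol × 55.85 g/mol = 46.69 g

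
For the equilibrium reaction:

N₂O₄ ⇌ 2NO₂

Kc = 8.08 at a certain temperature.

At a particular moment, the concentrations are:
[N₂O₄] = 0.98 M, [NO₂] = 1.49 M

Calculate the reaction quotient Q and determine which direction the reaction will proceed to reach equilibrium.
Q = 2.265, Q < K, reaction proceeds forward (toward products)

Q = ([NO₂]^2) / ([N₂O₄])
  = ((1.49)^2) / ((0.98)) = 2.2201/0.98 = 2.265
Since Q = 2.265 < Kc = 8.08, the reaction proceeds forward (toward products) to reach equilibrium.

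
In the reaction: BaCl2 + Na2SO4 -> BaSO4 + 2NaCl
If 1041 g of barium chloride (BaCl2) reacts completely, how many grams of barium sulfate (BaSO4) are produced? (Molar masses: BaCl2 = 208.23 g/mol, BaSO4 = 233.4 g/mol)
Moles of BaCl2 = 1041 g ÷ 208.23 g/mol = 4.99928 mol
Mole ratio: 1 mol BaSO4 / 1 mol BaCl2
Moles of BaSO4 = 4.99928 × (1/1) = 4.99928 mol
Mass of BaSO4 = 4.99928 mol × 233.4 g/mol = 1167 g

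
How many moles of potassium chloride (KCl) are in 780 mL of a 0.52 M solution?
Moles = Molarity × Volume (L)
Moles = 0.52 M × 0.78 L = 0.4056 mol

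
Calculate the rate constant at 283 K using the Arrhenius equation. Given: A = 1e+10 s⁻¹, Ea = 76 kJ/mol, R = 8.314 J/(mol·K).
9.37e-05 s⁻¹

k = A·exp(-Ea/(R·T)) = 1e+10·exp(-76000/(8.314·283)) = 1e+10·exp(-32.3011) = 1e+10·9.3717e-15 = 9.37e-05 s⁻¹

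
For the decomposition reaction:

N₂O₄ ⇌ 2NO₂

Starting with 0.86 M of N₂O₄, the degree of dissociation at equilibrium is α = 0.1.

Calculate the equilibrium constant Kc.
K_c = 0.0382

x = α·[A]₀ = 0.1 × 0.86 = 0.086 M dissociated.
At eq: [N₂O₄] = 0.86 − 0.086 = 0.774 M; [NO₂] = 2x = 0.172 M.
Kc = [NO₂]²/[N₂O₄] = (0.172)²/0.774 = 0.03822.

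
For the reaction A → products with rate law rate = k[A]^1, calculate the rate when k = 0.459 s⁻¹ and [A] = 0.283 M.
0.1299 M/s

rate = k·[A]^1 = 0.459·(0.283)^1 = 0.459·0.283 = 0.1299 M/s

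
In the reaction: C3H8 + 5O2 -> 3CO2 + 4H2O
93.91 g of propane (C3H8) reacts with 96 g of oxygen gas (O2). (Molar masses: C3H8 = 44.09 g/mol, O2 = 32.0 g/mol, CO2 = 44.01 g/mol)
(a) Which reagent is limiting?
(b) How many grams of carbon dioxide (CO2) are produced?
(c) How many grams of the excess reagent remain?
(a) O2, (b) 79.22 g, (c) 67.46 g

Moles of C3H8 = 93.91 g ÷ 44.09 g/mol = 2.12996 mol
Moles of O2 = 96 g ÷ 32.0 g/mol = 3 mol
Moles ÷ coefficient: C3H8: 2.12996/1 = 2.13, O2: 3/5 = 0.6
(a) O2 has the smaller value, so O2 is the limiting reagent.
(b) Moles of CO2 = 3 mol O2 × (3/5) = 1.8 mol; mass = 1.8 mol × 44.01 g/mol = 79.22 g
(c) C3H8 consumed = 3 × (1/5) = 0.6 mol; remaining = 2.12996 − 0.6 = 1.52996 mol; mass = 1.52996 mol × 44.09 g/mol = 67.46 g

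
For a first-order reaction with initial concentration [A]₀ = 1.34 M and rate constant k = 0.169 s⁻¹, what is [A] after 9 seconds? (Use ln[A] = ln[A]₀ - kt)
0.2928 M

ln[A] = ln[A]₀ - k·t = ln(1.34) - (0.169)·(9) = 0.2927 - 1.5210 = -1.2283
[A] = e^(-1.2283) = 0.2928 M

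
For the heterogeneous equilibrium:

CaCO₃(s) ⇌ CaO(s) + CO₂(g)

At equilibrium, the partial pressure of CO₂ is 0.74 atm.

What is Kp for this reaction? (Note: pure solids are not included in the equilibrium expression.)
K_p = 0.74

Solids (CaCO₃, CaO) have activity 1 and are excluded.
Kp = P(CO₂) = 0.74.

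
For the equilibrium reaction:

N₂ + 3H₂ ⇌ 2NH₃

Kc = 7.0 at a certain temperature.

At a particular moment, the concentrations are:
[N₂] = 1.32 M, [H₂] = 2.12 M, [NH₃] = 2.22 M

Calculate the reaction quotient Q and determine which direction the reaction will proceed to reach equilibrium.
Q = 0.392, Q < K, reaction proceeds forward (toward products)

Q = ([NH₃]^2) / ([N₂] × [H₂]^3)
  = ((2.22)^2) / ((1.32)·(2.12)^3) = 4.9284/12.577 = 0.3919
Since Q = 0.3919 < Kc = 7.0, the reaction proceeds forward (toward products) to reach equilibrium.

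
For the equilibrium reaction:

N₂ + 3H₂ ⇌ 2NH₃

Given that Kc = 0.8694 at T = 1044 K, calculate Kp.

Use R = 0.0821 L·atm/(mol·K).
K_p = 1.18e-04

Δn = (moles gaseous products) − (moles gaseous reactants) = -2
T = 1044 K; RT = 0.0821 × 1044 = 85.7124
Kp = Kc·(RT)^Δn = 0.8694 × (85.7124)^-2 = 0.8694 × 0.000136117 = 1.18e-04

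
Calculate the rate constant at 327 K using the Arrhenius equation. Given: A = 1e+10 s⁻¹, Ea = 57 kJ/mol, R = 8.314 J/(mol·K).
7.84e+00 s⁻¹

k = A·exp(-Ea/(R·T)) = 1e+10·exp(-57000/(8.314·327)) = 1e+10·exp(-20.9661) = 1e+10·7.8442e-10 = 7.84e+00 s⁻¹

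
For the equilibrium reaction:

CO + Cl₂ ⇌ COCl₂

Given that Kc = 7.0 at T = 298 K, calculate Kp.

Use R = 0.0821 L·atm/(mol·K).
K_p = 0.2861

Δn = (moles gaseous products) − (moles gaseous reactants) = -1
T = 298 K; RT = 0.0821 × 298 = 24.4658
Kp = Kc·(RT)^Δn = 7.0 × (24.4658)^-1 = 7.0 × 0.0408734 = 0.2861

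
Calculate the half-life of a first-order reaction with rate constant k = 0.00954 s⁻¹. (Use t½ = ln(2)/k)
72.66 s

t½ = ln(2)/k = 0.6931/0.00954 = 72.66 s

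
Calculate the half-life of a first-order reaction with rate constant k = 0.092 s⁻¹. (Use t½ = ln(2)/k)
7.53 s

t½ = ln(2)/k = 0.6931/0.092 = 7.53 s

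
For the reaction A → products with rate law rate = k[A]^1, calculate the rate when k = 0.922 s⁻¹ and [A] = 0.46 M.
0.4241 M/s

rate = k·[A]^1 = 0.922·(0.46)^1 = 0.922·0.46 = 0.4241 M/s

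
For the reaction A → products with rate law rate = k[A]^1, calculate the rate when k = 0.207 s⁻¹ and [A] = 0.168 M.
0.03478 M/s

rate = k·[A]^1 = 0.207·(0.168)^1 = 0.207·0.168 = 0.03478 M/s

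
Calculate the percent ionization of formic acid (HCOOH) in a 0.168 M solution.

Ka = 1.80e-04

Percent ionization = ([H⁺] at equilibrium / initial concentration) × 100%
Percent ionization = 3.22%

Let x = [H⁺]. Ka = x²/(C - x) ⇒ x² + (1.80e-04)x - (1.80e-04)(0.168) = 0. x = 5.4098e-03. Percent = (5.4098e-03/0.168) × 100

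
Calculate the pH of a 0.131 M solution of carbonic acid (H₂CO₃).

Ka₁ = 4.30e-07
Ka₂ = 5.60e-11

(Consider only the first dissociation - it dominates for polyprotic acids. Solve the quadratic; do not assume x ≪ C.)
pH = 3.63

x² + Ka₁·x − Ka₁·C = 0 with Ka₁ = 4.30e-07, C = 0.131.
x = (−Ka₁ + √(Ka₁² + 4·Ka₁·C))/2 = 2.3712e-04 M, so pH = 3.63.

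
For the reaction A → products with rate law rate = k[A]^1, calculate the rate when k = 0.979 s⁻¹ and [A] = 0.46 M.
0.4503 M/s

rate = k·[A]^1 = 0.979·(0.46)^1 = 0.979·0.46 = 0.4503 M/s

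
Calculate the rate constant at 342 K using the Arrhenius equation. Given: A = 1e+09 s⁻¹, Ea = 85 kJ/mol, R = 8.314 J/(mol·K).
1.04e-04 s⁻¹

k = A·exp(-Ea/(R·T)) = 1e+09·exp(-85000/(8.314·342)) = 1e+09·exp(-29.8939) = 1e+09·1.0405e-13 = 1.04e-04 s⁻¹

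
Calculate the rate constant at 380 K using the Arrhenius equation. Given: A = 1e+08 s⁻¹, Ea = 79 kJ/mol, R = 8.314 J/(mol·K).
1.38e-03 s⁻¹

k = A·exp(-Ea/(R·T)) = 1e+08·exp(-79000/(8.314·380)) = 1e+08·exp(-25.0054) = 1e+08·1.3813e-11 = 1.38e-03 s⁻¹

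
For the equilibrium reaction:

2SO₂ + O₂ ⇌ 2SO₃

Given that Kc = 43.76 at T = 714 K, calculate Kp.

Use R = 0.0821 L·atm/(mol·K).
K_p = 0.7465

Δn = (moles gaseous products) − (moles gaseous reactants) = -1
T = 714 K; RT = 0.0821 × 714 = 58.6194
Kp = Kc·(RT)^Δn = 43.76 × (58.6194)^-1 = 43.76 × 0.0170592 = 0.7465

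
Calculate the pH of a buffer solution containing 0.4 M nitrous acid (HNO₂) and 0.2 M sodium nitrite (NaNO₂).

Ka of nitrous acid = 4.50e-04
pH = 3.05

pKa = -log(4.50e-04) = 3.35. pH = pKa + log([A⁻]/[HA]) = 3.35 + log(0.2/0.4)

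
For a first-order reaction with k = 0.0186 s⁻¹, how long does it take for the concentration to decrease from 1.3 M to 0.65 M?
37.27 s

From ln[A] = ln[A]₀ - k·t: t = ln([A]₀/[A])/k = ln(1.3/0.65)/0.0186 = ln(2.0000)/0.0186 = 0.6931/0.0186 = 37.27 s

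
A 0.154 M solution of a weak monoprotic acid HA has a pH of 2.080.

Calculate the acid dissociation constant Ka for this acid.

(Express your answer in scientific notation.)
K_a = 4.75e-04

[H⁺] = 10^(−pH) = 10^(−2.080) = 8.318e-03 M. For HA ⇌ H⁺ + A⁻, Ka = x²/(C − x) = (8.318e-03)²/(0.154 − 8.318e-03) = 4.75e-04.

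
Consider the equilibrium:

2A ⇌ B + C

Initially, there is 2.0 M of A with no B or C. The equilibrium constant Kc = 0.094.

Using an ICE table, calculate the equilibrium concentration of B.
[B] = 0.380 M

ICE: [A] = 2.0 − 2x, [B] = [C] = x.
Kc = x²/(2.0 − 2x)² = 0.094 ⇒ √Kc = x/(2.0 − 2x).
x = √0.094·2.0/(1 + 2√0.094) = 0.30659·2.0/1.6132 = 0.38011.
[B] = x = 0.380 M.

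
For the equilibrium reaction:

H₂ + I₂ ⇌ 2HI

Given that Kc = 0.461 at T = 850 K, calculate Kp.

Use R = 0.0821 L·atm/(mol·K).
K_p = 0.4610

Δn = (moles gaseous products) − (moles gaseous reactants) = 0
T = 850 K; RT = 0.0821 × 850 = 69.785
Kp = Kc·(RT)^Δn = 0.461 × (69.785)^0 = 0.461 × 1 = 0.4610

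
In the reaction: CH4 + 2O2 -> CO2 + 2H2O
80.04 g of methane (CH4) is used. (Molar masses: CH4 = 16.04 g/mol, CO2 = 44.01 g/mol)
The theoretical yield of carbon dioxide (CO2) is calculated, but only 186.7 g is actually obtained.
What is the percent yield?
Moles of CH4 = 80.04 g ÷ 16.04 g/mol = 4.99002 mol
Mole ratio: 1 mol CO2 / 1 mol CH4
Moles of CO2 = 4.99002 × (1/1) = 4.99002 mol
Theoretical yield = 4.99002 mol × 44.01 g/mol = 219.61 g
Actual yield = 186.7 g
Percent yield = (186.7 / 219.61) × 100% = 85.0%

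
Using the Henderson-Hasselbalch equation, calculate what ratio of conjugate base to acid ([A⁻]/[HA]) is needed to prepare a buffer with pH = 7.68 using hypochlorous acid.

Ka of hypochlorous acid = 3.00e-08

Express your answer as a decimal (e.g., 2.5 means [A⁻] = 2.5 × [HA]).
[A⁻]/[HA] = 1.436

pKa = −log(3.00e-08) = 7.5229. pH = pKa + log([A⁻]/[HA]). 7.68 = 7.5229 + log(ratio). log(ratio) = 7.68 − 7.5229 = 0.1571. ratio = 10^(0.1571) = 1.436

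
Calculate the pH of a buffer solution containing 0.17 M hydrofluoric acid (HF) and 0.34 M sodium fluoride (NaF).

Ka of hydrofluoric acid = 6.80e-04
pH = 3.47

pKa = -log(6.80e-04) = 3.17. pH = pKa + log([A⁻]/[HA]) = 3.17 + log(0.34/0.17)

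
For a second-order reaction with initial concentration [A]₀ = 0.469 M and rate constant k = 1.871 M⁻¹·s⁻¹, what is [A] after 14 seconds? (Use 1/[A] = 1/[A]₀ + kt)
0.0353 M

1/[A] = 1/[A]₀ + k·t = 1/0.469 + (1.871)·(14) = 2.1322 + 26.1940 = 28.3262
[A] = 1/28.3262 = 0.0353 M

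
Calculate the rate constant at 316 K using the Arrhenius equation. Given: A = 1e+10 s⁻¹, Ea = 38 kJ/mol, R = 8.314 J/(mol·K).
5.23e+03 s⁻¹

k = A·exp(-Ea/(R·T)) = 1e+10·exp(-38000/(8.314·316)) = 1e+10·exp(-14.4639) = 1e+10·5.2287e-07 = 5.23e+03 s⁻¹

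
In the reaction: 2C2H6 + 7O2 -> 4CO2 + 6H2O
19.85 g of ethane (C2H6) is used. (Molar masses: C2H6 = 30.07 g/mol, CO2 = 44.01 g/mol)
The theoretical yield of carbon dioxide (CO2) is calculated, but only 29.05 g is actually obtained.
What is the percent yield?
Moles of C2H6 = 19.85 g ÷ 30.07 g/mol = 0.660126 mol
Mole ratio: 4 mol CO2 / 2 mol C2H6
Moles of CO2 = 0.660126 × (4/2) = 1.32025 mol
Theoretical yield = 1.32025 mol × 44.01 g/mol = 58.104 g
Actual yield = 29.05 g
Percent yield = (29.05 / 58.104) × 100% = 50.0%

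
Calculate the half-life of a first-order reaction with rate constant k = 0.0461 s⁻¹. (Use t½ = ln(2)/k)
15.04 s

t½ = ln(2)/k = 0.6931/0.0461 = 15.04 s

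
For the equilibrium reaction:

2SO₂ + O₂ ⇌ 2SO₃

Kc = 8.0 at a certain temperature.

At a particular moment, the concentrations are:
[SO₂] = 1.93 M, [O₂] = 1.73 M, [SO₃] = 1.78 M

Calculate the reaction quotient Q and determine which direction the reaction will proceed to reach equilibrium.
Q = 0.492, Q < K, reaction proceeds forward (toward products)

Q = ([SO₃]^2) / ([SO₂]^2 × [O₂])
  = ((1.78)^2) / ((1.93)^2·(1.73)) = 3.1684/6.4441 = 0.4917
Since Q = 0.4917 < Kc = 8.0, the reaction proceeds forward (toward products) to reach equilibrium.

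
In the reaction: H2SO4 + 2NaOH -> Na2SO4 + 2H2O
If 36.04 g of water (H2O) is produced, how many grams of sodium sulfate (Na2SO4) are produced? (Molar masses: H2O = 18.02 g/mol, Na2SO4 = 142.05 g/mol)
Moles of H2O = 36.04 g ÷ 18.02 g/mol = 2 mol
Mole ratio: 1 mol Na2SO4 / 2 mol H2O
Moles of Na2SO4 = 2 × (1/2) = 1 mol
Mass of Na2SO4 = 1 mol × 142.05 g/mol = 142.1 g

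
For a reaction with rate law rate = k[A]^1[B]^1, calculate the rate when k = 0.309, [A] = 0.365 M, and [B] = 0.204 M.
0.02301 M/s

rate = k·[A]^1·[B]^1 = 0.309·(0.365)^1·(0.204)^1 = 0.309·0.365·0.204 = 0.02301 M/s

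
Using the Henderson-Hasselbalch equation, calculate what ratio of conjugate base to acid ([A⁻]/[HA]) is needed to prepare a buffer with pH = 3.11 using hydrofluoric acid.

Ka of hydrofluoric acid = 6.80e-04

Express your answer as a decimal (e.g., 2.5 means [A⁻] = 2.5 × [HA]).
[A⁻]/[HA] = 0.876

pKa = −log(6.80e-04) = 3.1675. pH = pKa + log([A⁻]/[HA]). 3.11 = 3.1675 + log(ratio). log(ratio) = 3.11 − 3.1675 = -0.0575. ratio = 10^(-0.0575) = 0.876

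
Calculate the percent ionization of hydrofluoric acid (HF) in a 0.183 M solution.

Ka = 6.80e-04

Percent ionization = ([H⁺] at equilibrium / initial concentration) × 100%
Percent ionization = 5.91%

Let x = [H⁺]. Ka = x²/(C - x) ⇒ x² + (6.80e-04)x - (6.80e-04)(0.183) = 0. x = 1.0820e-02. Percent = (1.0820e-02/0.183) × 100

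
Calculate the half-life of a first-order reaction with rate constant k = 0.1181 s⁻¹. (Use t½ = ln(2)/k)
5.87 s

t½ = ln(2)/k = 0.6931/0.1181 = 5.87 s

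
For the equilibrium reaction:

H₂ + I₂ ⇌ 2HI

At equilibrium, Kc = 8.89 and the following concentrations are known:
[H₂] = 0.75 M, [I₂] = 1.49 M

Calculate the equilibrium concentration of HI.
[HI] = 3.1519 M

Kc = ([HI]^2) / ([H₂] × [I₂]) = 8.89
[HI]^2 = Kc · (reactant terms)/(other product terms) = 8.89 · 1.1175 / 1 = 9.9346
[HI] = (9.9346)^(1/2) = 3.1519 M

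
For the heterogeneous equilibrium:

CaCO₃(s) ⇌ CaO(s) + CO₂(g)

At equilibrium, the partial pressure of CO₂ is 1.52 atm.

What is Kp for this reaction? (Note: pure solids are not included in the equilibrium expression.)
K_p = 1.52

Solids (CaCO₃, CaO) have activity 1 and are excluded.
Kp = P(CO₂) = 1.52.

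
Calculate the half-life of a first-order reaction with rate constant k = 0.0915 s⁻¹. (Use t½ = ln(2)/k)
7.58 s

t½ = ln(2)/k = 0.6931/0.0915 = 7.58 s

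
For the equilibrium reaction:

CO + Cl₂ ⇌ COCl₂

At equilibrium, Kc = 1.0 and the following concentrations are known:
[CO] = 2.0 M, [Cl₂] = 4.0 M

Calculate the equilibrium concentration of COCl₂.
[COCl₂] = 8.0000 M

Kc = ([COCl₂]) / ([CO] × [Cl₂]) = 1.0
[COCl₂]^1 = Kc · (reactant terms)/(other product terms) = 1.0 · 8 / 1 = 8
[COCl₂] = 8.0000 M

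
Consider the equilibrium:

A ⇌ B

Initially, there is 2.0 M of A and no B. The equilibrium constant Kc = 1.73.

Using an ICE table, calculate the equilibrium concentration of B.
[B] = 1.267 M

ICE: [A] = 2.0 − x, [B] = x.
Kc = x/(2.0 − x) = 1.73 ⇒ x = 1.73·2.0/(1 + 1.73) = 3.46/2.73 = 1.267.
[B] = x = 1.267 M.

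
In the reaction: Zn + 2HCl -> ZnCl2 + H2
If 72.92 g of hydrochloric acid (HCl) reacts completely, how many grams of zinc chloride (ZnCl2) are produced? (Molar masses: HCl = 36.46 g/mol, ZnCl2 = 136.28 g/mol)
Moles of HCl = 72.92 g ÷ 36.46 g/mol = 2 mol
Mole ratio: 1 mol ZnCl2 / 2 mol HCl
Moles of ZnCl2 = 2 × (1/2) = 1 mol
Mass of ZnCl2 = 1 mol × 136.28 g/mol = 136.3 g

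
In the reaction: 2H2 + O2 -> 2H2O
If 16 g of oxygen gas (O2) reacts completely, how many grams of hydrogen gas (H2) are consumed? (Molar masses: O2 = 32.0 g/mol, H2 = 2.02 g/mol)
Moles of O2 = 16 g ÷ 32.0 g/mol = 0.5 mol
Mole ratio: 2 mol H2 / 1 mol O2
Moles of H2 = 0.5 × (2/1) = 1 mol
Mass of H2 = 1 mol × 2.02 g/mol = 2.02 g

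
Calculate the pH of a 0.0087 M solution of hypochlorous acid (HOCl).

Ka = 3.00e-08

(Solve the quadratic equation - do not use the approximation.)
pH = 4.79

x² + Ka×x - Ka×C = 0. Using quadratic formula: [H⁺] = 1.6141e-05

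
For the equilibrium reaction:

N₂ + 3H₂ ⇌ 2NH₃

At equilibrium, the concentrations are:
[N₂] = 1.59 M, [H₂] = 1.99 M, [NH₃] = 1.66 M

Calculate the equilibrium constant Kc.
K_c = 0.2199

Kc = ([NH₃]^2) / ([N₂] × [H₂]^3)
   = ((1.66)^2) / ((1.59)·(1.99)^3)
   = 2.7556 / 12.53 = 0.2199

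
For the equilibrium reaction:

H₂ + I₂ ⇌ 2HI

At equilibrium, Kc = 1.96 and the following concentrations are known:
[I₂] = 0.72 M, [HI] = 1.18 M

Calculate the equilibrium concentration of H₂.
[H₂] = 0.9867 M

Kc = ([HI]^2) / ([H₂] × [I₂]) = 1.96
[H₂]^1 = (product terms)/(Kc · other reactant terms) = 1.3924 / (1.96 · 0.72) = 0.98668
[H₂] = 0.9867 M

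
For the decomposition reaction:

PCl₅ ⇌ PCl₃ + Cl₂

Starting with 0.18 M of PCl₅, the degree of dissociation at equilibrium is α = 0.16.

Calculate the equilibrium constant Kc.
K_c = 0.0055

x = α·[A]₀ = 0.16 × 0.18 = 0.0288 M dissociated.
At eq: [PCl₅] = 0.18 − 0.0288 = 0.1512 M; [PCl₃] = [Cl₂] = x = 0.0288 M.
Kc = [PCl₃][Cl₂]/[PCl₅] = (0.0288)²/0.1512 = 0.005486.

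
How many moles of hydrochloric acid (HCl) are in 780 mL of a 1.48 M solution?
Moles = Molarity × Volume (L)
Moles = 1.48 M × 0.78 L = 1.154 mol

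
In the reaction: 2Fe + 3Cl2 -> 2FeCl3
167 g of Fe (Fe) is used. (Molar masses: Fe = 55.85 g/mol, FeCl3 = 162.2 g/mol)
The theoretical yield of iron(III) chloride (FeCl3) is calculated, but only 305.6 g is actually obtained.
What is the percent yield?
Moles of Fe = 167 g ÷ 55.85 g/mol = 2.99015 mol
Mole ratio: 2 mol FeCl3 / 2 mol Fe
Moles of FeCl3 = 2.99015 × (2/2) = 2.99015 mol
Theoretical yield = 2.99015 mol × 162.2 g/mol = 485 g
Actual yield = 305.6 g
Percent yield = (305.6 / 485) × 100% = 63.0%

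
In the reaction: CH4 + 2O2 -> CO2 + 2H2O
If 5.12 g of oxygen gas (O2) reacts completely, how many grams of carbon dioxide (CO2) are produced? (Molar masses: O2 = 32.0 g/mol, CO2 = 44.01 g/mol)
Moles of O2 = 5.12 g ÷ 32.0 g/mol = 0.16 mol
Mole ratio: 1 mol CO2 / 2 mol O2
Moles of CO2 = 0.16 × (1/2) = 0.08 mol
Mass of CO2 = 0.08 mol × 44.01 g/mol = 3.521 g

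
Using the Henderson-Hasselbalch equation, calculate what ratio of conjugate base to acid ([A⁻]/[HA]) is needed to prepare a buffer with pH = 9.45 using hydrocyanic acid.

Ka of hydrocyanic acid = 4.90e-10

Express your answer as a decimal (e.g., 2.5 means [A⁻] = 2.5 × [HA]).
[A⁻]/[HA] = 1.381

pKa = −log(4.90e-10) = 9.3098. pH = pKa + log([A⁻]/[HA]). 9.45 = 9.3098 + log(ratio). log(ratio) = 9.45 − 9.3098 = 0.1402. ratio = 10^(0.1402) = 1.381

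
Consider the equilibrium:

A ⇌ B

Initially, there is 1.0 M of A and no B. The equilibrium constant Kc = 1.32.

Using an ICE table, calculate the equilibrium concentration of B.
[B] = 0.569 M

ICE: [A] = 1.0 − x, [B] = x.
Kc = x/(1.0 − x) = 1.32 ⇒ x = 1.32·1.0/(1 + 1.32) = 1.32/2.32 = 0.569.
[B] = x = 0.569 M.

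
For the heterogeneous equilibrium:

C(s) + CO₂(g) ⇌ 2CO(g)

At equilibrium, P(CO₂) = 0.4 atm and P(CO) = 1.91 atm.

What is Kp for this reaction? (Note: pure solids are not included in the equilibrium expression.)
K_p = 9.120

Solid C is excluded.
Kp = P(CO)²/P(CO₂) = (1.91)²/0.4 = 3.648/0.4 = 9.120.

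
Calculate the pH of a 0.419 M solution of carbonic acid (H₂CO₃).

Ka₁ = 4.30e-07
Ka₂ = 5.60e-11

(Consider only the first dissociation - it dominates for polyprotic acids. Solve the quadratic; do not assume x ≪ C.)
pH = 3.37

x² + Ka₁·x − Ka₁·C = 0 with Ka₁ = 4.30e-07, C = 0.419.
x = (−Ka₁ + √(Ka₁² + 4·Ka₁·C))/2 = 4.2425e-04 M, so pH = 3.37.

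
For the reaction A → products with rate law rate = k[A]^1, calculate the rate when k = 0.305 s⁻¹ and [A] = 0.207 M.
0.06313 M/s

rate = k·[A]^1 = 0.305·(0.207)^1 = 0.305·0.207 = 0.06313 M/s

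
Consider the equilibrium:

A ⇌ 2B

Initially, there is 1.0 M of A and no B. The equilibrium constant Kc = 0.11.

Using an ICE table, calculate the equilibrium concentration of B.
[B] = 0.305 M

ICE: [A] = 1.0 − x, [B] = 2x.
Kc = (2x)²/(1.0 − x) = 0.11 ⇒ 4x² + 0.11x − 0.11 = 0.
x = (−0.11 + √(0.11² + 4·4·0.11))/(2·4) = (−0.11 + √1.7721)/8 = 0.15265.
[B] = 2x = 0.305 M.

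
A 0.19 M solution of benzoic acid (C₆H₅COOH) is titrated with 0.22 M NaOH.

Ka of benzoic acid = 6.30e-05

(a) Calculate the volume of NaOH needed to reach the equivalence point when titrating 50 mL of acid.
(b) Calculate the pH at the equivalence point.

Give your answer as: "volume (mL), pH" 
V = 43.2 mL, pH = 8.60

(a) At equivalence: moles acid = moles base.
moles acid = 0.19 × 0.05 = 0.0095 mol; V_NaOH = 0.0095/0.22 = 0.04318 L = 43.2 mL.
(b) At equivalence, all acid → conjugate base A⁻ at [A⁻] = 0.0095/0.09318 = 0.102 M.
Kb = Kw/Ka = 1.0e-14/6.30e-05 = 1.587e-10; [OH⁻] = √(Kb·[A⁻]) = 4.023e-06; pOH = 5.40; pH = 14 − pOH = 8.60.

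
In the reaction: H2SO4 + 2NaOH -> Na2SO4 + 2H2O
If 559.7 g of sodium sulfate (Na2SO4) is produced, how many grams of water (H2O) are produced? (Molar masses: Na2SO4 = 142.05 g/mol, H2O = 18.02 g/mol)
Moles of Na2SO4 = 559.7 g ÷ 142.05 g/mol = 3.94016 mol
Mole ratio: 2 mol H2O / 1 mol Na2SO4
Moles of H2O = 3.94016 × (2/1) = 7.88032 mol
Mass of H2O = 7.88032 mol × 18.02 g/mol = 142 g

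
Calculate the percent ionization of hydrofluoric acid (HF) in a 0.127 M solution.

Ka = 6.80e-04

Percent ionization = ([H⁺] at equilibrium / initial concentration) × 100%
Percent ionization = 7.05%

Let x = [H⁺]. Ka = x²/(C - x) ⇒ x² + (6.80e-04)x - (6.80e-04)(0.127) = 0. x = 8.9592e-03. Percent = (8.9592e-03/0.127) × 100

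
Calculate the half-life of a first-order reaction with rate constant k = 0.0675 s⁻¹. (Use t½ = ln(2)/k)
10.27 s

t½ = ln(2)/k = 0.6931/0.0675 = 10.27 s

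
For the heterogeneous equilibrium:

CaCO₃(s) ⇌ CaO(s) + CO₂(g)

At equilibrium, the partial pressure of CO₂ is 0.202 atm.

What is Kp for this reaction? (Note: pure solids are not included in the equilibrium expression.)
K_p = 0.202

Solids (CaCO₃, CaO) have activity 1 and are excluded.
Kp = P(CO₂) = 0.202.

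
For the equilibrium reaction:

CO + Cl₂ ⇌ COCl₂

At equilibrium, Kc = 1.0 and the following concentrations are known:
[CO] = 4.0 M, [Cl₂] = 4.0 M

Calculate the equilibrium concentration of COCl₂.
[COCl₂] = 16.0000 M

Kc = ([COCl₂]) / ([CO] × [Cl₂]) = 1.0
[COCl₂]^1 = Kc · (reactant terms)/(other product terms) = 1.0 · 16 / 1 = 16
[COCl₂] = 16.0000 M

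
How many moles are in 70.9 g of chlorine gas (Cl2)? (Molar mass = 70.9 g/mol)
Moles = 70.9 g ÷ 70.9 g/mol = 1 mol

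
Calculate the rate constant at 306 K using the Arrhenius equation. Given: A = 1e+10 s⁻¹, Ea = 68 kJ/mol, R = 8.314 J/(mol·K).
2.47e-02 s⁻¹

k = A·exp(-Ea/(R·T)) = 1e+10·exp(-68000/(8.314·306)) = 1e+10·exp(-26.7287) = 1e+10·2.4654e-12 = 2.47e-02 s⁻¹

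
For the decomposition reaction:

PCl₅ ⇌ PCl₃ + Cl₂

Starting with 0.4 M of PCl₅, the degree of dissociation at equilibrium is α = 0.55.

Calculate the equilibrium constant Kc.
K_c = 0.2689

x = α·[A]₀ = 0.55 × 0.4 = 0.22 M dissociated.
At eq: [PCl₅] = 0.4 − 0.22 = 0.18 M; [PCl₃] = [Cl₂] = x = 0.22 M.
Kc = [PCl₃][Cl₂]/[PCl₅] = (0.22)²/0.18 = 0.2689.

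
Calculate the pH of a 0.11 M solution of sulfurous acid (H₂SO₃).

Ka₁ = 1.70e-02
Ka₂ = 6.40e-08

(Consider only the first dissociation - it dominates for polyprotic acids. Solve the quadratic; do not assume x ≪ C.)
pH = 1.45

x² + Ka₁·x − Ka₁·C = 0 with Ka₁ = 1.70e-02, C = 0.11.
x = (−Ka₁ + √(Ka₁² + 4·Ka₁·C))/2 = 3.5571e-02 M, so pH = 1.45.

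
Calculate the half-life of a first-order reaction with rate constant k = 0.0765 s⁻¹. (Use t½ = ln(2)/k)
9.06 s

t½ = ln(2)/k = 0.6931/0.0765 = 9.06 s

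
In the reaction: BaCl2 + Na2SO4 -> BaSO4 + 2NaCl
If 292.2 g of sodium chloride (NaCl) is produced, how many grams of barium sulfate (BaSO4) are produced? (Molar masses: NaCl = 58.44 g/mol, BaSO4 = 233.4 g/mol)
Moles of NaCl = 292.2 g ÷ 58.44 g/mol = 5 mol
Mole ratio: 1 mol BaSO4 / 2 mol NaCl
Moles of BaSO4 = 5 × (1/2) = 2.5 mol
Mass of BaSO4 = 2.5 mol × 233.4 g/mol = 583.5 g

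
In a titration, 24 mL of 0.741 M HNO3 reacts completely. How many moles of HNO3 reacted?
Moles = Molarity × Volume (L)
Moles = 0.741 M × 0.024 L = 0.01778 mol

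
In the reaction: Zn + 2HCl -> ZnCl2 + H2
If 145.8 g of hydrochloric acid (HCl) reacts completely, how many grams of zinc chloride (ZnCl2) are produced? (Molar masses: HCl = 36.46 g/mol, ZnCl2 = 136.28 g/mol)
Moles of HCl = 145.8 g ÷ 36.46 g/mol = 3.9989 mol
Mole ratio: 1 mol ZnCl2 / 2 mol HCl
Moles of ZnCl2 = 3.9989 × (1/2) = 1.99945 mol
Mass of ZnCl2 = 1.99945 mol × 136.28 g/mol = 272.5 g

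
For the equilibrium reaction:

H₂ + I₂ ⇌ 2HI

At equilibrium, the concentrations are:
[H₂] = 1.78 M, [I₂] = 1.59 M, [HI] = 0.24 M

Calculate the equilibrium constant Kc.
K_c = 0.0204

Kc = ([HI]^2) / ([H₂] × [I₂])
   = ((0.24)^2) / ((1.78)·(1.59))
   = 0.0576 / 2.8302 = 0.0204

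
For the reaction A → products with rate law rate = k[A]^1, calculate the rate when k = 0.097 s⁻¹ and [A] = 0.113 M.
0.01096 M/s

rate = k·[A]^1 = 0.097·(0.113)^1 = 0.097·0.113 = 0.01096 M/s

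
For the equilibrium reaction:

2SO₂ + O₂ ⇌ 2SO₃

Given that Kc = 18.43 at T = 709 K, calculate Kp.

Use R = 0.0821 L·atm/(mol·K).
K_p = 0.3166

Δn = (moles gaseous products) − (moles gaseous reactants) = -1
T = 709 K; RT = 0.0821 × 709 = 58.2089
Kp = Kc·(RT)^Δn = 18.43 × (58.2089)^-1 = 18.43 × 0.0171795 = 0.3166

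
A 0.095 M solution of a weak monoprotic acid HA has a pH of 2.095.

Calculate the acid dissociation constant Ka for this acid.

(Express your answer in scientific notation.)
K_a = 7.42e-04

[H⁺] = 10^(−pH) = 10^(−2.095) = 8.035e-03 M. For HA ⇌ H⁺ + A⁻, Ka = x²/(C − x) = (8.035e-03)²/(0.095 − 8.035e-03) = 7.42e-04.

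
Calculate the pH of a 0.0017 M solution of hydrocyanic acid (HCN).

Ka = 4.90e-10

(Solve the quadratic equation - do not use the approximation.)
pH = 6.04

x² + Ka×x - Ka×C = 0. Using quadratic formula: [H⁺] = 9.1244e-07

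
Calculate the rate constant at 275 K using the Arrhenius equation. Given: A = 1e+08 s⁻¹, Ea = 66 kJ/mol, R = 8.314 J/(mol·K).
2.91e-05 s⁻¹

k = A·exp(-Ea/(R·T)) = 1e+08·exp(-66000/(8.314·275)) = 1e+08·exp(-28.8670) = 1e+08·2.9056e-13 = 2.91e-05 s⁻¹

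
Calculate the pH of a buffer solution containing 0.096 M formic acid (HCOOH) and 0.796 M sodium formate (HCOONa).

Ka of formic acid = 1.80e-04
pH = 4.66

pKa = -log(1.80e-04) = 3.74. pH = pKa + log([A⁻]/[HA]) = 3.74 + log(0.796/0.096)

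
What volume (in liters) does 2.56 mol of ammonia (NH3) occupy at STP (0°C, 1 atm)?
At STP, 1 mol of gas occupies 22.4 L
Volume = 2.56 mol × 22.4 L/mol = 57.34 L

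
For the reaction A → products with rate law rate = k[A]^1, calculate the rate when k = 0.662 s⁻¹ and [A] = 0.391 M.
0.2588 M/s

rate = k·[A]^1 = 0.662·(0.391)^1 = 0.662·0.391 = 0.2588 M/s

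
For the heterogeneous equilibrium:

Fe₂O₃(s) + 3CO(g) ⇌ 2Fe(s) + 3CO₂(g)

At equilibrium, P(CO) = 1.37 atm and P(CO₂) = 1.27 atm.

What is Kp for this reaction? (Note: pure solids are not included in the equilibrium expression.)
K_p = 0.797

Solids (Fe₂O₃, Fe) are excluded.
Kp = P(CO₂)³/P(CO)³ = (1.27)³/(1.37)³ = 2.048/2.571 = 0.797.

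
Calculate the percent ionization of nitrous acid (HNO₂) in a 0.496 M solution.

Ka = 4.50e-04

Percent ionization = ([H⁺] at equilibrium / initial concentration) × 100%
Percent ionization = 2.97%

Let x = [H⁺]. Ka = x²/(C - x) ⇒ x² + (4.50e-04)x - (4.50e-04)(0.496) = 0. x = 1.4717e-02. Percent = (1.4717e-02/0.496) × 100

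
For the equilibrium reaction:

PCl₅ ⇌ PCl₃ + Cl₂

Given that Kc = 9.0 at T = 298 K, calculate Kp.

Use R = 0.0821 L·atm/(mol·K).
K_p = 220.1922

Δn = (moles gaseous products) − (moles gaseous reactants) = 1
T = 298 K; RT = 0.0821 × 298 = 24.4658
Kp = Kc·(RT)^Δn = 9.0 × (24.4658)^1 = 9.0 × 24.4658 = 220.1922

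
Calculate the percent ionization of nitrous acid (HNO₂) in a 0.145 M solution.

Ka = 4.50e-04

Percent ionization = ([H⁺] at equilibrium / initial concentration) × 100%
Percent ionization = 5.42%

Let x = [H⁺]. Ka = x²/(C - x) ⇒ x² + (4.50e-04)x - (4.50e-04)(0.145) = 0. x = 7.8559e-03. Percent = (7.8559e-03/0.145) × 100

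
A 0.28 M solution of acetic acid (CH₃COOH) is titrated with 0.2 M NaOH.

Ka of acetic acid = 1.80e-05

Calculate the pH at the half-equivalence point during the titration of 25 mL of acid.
pH = pKa = 4.74

At the half-equivalence point, [HA] = [A⁻], so by Henderson–Hasselbalch pH = pKa + log(1) = pKa.
pKa = −log(1.80e-05) = 4.74.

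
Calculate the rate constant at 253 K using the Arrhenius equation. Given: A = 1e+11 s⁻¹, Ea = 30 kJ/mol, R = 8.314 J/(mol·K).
6.40e+04 s⁻¹

k = A·exp(-Ea/(R·T)) = 1e+11·exp(-30000/(8.314·253)) = 1e+11·exp(-14.2623) = 1e+11·6.3965e-07 = 6.40e+04 s⁻¹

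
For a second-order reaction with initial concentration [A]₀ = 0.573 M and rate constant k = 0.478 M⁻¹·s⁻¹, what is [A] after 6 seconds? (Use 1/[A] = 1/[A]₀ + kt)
0.2168 M

1/[A] = 1/[A]₀ + k·t = 1/0.573 + (0.478)·(6) = 1.7452 + 2.8680 = 4.6132
[A] = 1/4.6132 = 0.2168 M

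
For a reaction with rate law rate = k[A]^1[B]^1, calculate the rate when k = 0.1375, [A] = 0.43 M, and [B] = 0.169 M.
0.009992 M/s

rate = k·[A]^1·[B]^1 = 0.1375·(0.43)^1·(0.169)^1 = 0.1375·0.43·0.169 = 0.009992 M/s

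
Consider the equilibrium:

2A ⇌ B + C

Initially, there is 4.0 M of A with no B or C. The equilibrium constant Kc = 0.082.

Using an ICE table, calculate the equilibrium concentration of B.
[B] = 0.728 M

ICE: [A] = 4.0 − 2x, [B] = [C] = x.
Kc = x²/(4.0 − 2x)² = 0.082 ⇒ √Kc = x/(4.0 − 2x).
x = √0.082·4.0/(1 + 2√0.082) = 0.28636·4.0/1.5727 = 0.72831.
[B] = x = 0.728 M.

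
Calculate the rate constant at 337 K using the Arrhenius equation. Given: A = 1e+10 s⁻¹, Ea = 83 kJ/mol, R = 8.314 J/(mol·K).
1.36e-03 s⁻¹

k = A·exp(-Ea/(R·T)) = 1e+10·exp(-83000/(8.314·337)) = 1e+10·exp(-29.6236) = 1e+10·1.3634e-13 = 1.36e-03 s⁻¹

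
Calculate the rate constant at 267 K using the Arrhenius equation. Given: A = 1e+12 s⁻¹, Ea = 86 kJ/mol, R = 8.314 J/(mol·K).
1.50e-05 s⁻¹

k = A·exp(-Ea/(R·T)) = 1e+12·exp(-86000/(8.314·267)) = 1e+12·exp(-38.7416) = 1e+12·1.4954e-17 = 1.50e-05 s⁻¹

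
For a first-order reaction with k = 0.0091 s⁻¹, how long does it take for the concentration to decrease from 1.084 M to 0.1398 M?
225.08 s

From ln[A] = ln[A]₀ - k·t: t = ln([A]₀/[A])/k = ln(1.084/0.1398)/0.0091 = ln(7.7539)/0.0091 = 2.0482/0.0091 = 225.08 s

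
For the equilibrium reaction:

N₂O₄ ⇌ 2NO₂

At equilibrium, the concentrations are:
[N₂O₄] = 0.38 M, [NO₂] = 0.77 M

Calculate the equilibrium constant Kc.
K_c = 1.5603

Kc = ([NO₂]^2) / ([N₂O₄])
   = ((0.77)^2) / ((0.38))
   = 0.5929 / 0.38 = 1.5603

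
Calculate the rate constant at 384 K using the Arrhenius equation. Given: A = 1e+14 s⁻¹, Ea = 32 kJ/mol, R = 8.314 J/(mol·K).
4.44e+09 s⁻¹

k = A·exp(-Ea/(R·T)) = 1e+14·exp(-32000/(8.314·384)) = 1e+14·exp(-10.0233) = 1e+14·4.4356e-05 = 4.44e+09 s⁻¹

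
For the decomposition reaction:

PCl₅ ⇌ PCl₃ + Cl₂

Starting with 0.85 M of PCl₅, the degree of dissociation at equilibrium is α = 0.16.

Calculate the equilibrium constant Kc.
K_c = 0.0259

x = α·[A]₀ = 0.16 × 0.85 = 0.136 M dissociated.
At eq: [PCl₅] = 0.85 − 0.136 = 0.714 M; [PCl₃] = [Cl₂] = x = 0.136 M.
Kc = [PCl₃][Cl₂]/[PCl₅] = (0.136)²/0.714 = 0.0259.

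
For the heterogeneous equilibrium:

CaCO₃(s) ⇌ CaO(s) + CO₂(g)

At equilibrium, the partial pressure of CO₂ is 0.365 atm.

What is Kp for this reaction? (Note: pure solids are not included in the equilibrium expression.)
K_p = 0.365

Solids (CaCO₃, CaO) have activity 1 and are excluded.
Kp = P(CO₂) = 0.365.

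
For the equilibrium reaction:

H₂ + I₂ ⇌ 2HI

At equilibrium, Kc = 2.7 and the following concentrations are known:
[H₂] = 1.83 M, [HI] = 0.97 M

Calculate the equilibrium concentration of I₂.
[I₂] = 0.1904 M

Kc = ([HI]^2) / ([H₂] × [I₂]) = 2.7
[I₂]^1 = (product terms)/(Kc · other reactant terms) = 0.9409 / (2.7 · 1.83) = 0.19043
[I₂] = 0.1904 M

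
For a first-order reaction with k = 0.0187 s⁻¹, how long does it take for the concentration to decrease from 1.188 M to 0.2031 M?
94.46 s

From ln[A] = ln[A]₀ - k·t: t = ln([A]₀/[A])/k = ln(1.188/0.2031)/0.0187 = ln(5.8493)/0.0187 = 1.7663/0.0187 = 94.46 s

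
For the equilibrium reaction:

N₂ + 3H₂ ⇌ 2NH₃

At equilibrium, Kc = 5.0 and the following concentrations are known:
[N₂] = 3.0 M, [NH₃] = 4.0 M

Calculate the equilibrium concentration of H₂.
[H₂] = 1.0217 M

Kc = ([NH₃]^2) / ([N₂] × [H₂]^3) = 5.0
[H₂]^3 = (product terms)/(Kc · other reactant terms) = 16 / (5.0 · 3) = 1.0667
[H₂] = (1.0667)^(1/3) = 1.0217 M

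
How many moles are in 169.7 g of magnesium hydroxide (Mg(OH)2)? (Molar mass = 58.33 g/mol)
Moles = 169.7 g ÷ 58.33 g/mol = 2.909 mol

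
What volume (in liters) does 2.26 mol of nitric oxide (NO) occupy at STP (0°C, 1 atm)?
At STP, 1 mol of gas occupies 22.4 L
Volume = 2.26 mol × 22.4 L/mol = 50.62 L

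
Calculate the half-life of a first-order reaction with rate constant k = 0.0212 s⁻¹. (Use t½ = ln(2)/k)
32.70 s

t½ = ln(2)/k = 0.6931/0.0212 = 32.70 s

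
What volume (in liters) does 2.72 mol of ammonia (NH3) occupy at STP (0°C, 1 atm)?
At STP, 1 mol of gas occupies 22.4 L
Volume = 2.72 mol × 22.4 L/mol = 60.93 L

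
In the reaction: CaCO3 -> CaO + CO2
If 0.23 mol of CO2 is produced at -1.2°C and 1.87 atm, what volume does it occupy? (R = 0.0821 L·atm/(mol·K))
T = -1.2°C + 273.15 = 271.95 K
V = nRT/P = (0.23 × 0.0821 × 271.95) / 1.87
V = 2.75 L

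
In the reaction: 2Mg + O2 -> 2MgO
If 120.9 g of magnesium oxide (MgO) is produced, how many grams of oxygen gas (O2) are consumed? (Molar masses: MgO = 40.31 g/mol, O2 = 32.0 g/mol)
Moles of MgO = 120.9 g ÷ 40.31 g/mol = 2.99926 mol
Mole ratio: 1 mol O2 / 2 mol MgO
Moles of O2 = 2.99926 × (1/2) = 1.49963 mol
Mass of O2 = 1.49963 mol × 32.0 g/mol = 47.99 g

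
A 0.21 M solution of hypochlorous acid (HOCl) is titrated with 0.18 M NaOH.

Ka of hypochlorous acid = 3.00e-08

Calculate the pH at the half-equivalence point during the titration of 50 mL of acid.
pH = pKa = 7.52

At the half-equivalence point, [HA] = [A⁻], so by Henderson–Hasselbalch pH = pKa + log(1) = pKa.
pKa = −log(3.00e-08) = 7.52.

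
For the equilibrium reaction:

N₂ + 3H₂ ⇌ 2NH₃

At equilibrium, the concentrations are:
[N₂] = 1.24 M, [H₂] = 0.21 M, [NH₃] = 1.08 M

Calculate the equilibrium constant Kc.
K_c = 1.02e+02

Kc = ([NH₃]^2) / ([N₂] × [H₂]^3)
   = ((1.08)^2) / ((1.24)·(0.21)^3)
   = 1.1664 / 0.011484 = 1.02e+02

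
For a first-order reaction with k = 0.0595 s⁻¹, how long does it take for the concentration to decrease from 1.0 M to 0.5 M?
11.65 s

From ln[A] = ln[A]₀ - k·t: t = ln([A]₀/[A])/k = ln(1.0/0.5)/0.0595 = ln(2.0000)/0.0595 = 0.6931/0.0595 = 11.65 s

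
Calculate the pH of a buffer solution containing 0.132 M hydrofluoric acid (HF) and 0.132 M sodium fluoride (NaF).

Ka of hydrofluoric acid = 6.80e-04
pH = 3.17

pKa = -log(6.80e-04) = 3.17. pH = pKa + log([A⁻]/[HA]) = 3.17 + log(0.132/0.132)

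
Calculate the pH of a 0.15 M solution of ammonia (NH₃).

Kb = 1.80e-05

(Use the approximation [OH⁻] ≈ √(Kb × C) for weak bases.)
pH = 11.22

[OH⁻] = √(Kb × C) = √(1.80e-05 × 0.15) = 1.6432e-03. pOH = 2.78, pH = 14 - pOH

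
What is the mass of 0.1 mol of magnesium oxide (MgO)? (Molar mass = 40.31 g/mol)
Mass = 0.1 mol × 40.31 g/mol = 4.031 g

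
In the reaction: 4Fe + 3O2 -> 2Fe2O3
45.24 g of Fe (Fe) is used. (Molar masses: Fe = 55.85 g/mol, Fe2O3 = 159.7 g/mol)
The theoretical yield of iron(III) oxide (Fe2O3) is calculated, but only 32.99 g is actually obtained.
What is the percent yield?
Moles of Fe = 45.24 g ÷ 55.85 g/mol = 0.810027 mol
Mole ratio: 2 mol Fe2O3 / 4 mol Fe
Moles of Fe2O3 = 0.810027 × (2/4) = 0.405013 mol
Theoretical yield = 0.405013 mol × 159.7 g/mol = 64.681 g
Actual yield = 32.99 g
Percent yield = (32.99 / 64.681) × 100% = 51.0%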